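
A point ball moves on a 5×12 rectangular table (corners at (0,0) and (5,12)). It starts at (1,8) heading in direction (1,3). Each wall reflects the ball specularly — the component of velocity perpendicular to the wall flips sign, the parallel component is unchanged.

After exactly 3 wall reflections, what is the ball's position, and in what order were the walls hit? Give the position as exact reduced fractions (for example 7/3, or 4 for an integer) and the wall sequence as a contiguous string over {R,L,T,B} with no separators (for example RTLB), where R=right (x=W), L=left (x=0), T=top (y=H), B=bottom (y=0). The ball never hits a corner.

1. t=4/3 → T at (7/3,12); v=(1,-3)
2. t=8/3 → R at (5,4); v=(-1,-3)
3. t=4/3 → B at (11/3,0); v=(-1,3)

Final position: (11/3,0)
Wall sequence: TRB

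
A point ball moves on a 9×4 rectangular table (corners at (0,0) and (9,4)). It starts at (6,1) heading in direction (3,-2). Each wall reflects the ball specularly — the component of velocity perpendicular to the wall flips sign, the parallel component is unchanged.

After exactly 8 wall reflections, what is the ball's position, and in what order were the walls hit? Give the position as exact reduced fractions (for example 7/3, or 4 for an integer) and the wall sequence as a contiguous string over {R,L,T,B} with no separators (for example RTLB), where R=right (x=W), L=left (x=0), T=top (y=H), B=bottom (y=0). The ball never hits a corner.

1. t=1/2 → B at (15/2,0); v=(3,2)
2. t=1/2 → R at (9,1); v=(-3,2)
3. t=3/2 → T at (9/2,4); v=(-3,-2)
4. t=3/2 → L at (0,1); v=(3,-2)
5. t=1/2 → B at (3/2,0); v=(3,2)
6. t=2 → T at (15/2,4); v=(3,-2)
7. t=1/2 → R at (9,3); v=(-3,-2)
8. t=3/2 → B at (9/2,0); v=(-3,2)

Final position: (9/2,0)
Wall sequence: BRTLBTRB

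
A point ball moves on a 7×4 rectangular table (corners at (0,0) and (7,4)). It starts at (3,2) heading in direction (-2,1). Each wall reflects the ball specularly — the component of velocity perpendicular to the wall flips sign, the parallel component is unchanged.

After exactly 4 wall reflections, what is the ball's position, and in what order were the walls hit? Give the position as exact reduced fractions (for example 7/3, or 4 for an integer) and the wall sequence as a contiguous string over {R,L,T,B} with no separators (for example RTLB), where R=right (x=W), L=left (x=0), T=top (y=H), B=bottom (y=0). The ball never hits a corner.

1. t=3/2 → L at (0,7/2); v=(2,1)
2. t=1/2 → T at (1,4); v=(2,-1)
3. t=3 → R at (7,1); v=(-2,-1)
4. t=1 → B at (5,0); v=(-2,1)

Final position: (5,0)
Wall sequence: LTRB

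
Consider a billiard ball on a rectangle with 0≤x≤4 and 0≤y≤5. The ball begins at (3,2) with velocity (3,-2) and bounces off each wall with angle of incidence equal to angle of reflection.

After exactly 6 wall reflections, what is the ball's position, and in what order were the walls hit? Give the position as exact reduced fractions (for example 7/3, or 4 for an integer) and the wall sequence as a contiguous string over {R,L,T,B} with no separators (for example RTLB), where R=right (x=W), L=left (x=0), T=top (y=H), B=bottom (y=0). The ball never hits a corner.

1. t=1/3 → R at (4,4/3); v=(-3,-2)
2. t=2/3 → B at (2,0); v=(-3,2)
3. t=2/3 → L at (0,4/3); v=(3,2)
4. t=4/3 → R at (4,4); v=(-3,2)
5. t=1/2 → T at (5/2,5); v=(-3,-2)
6. t=5/6 → L at (0,10/3); v=(3,-2)

Final position: (0,10/3)
Wall sequence: RBLRTL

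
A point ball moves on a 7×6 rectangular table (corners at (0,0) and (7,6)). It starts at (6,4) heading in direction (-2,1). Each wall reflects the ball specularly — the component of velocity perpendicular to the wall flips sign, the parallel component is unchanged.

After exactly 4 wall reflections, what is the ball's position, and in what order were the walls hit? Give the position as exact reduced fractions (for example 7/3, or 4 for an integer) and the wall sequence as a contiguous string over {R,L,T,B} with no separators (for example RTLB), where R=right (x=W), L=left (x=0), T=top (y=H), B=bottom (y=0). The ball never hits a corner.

Final position: (4,0)
Wall sequence: TLRB

1. t=2 → T at (2,6); v=(-2,-1)
2. t=1 → L at (0,5); v=(2,-1)
3. t=7/2 → R at (7,3/2); v=(-2,-1)
4. t=3/2 → B at (4,0); v=(-2,1)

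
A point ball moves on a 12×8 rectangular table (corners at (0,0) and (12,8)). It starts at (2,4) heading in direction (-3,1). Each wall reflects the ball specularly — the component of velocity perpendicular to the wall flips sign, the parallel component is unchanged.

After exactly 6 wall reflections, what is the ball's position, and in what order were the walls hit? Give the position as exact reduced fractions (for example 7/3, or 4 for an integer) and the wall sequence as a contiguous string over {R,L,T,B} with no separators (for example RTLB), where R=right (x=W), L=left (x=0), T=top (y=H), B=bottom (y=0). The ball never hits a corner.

Final position: (12,2/3)
Wall sequence: LTRLBR

1. t=2/3 → L at (0,14/3); v=(3,1)
2. t=10/3 → T at (10,8); v=(3,-1)
3. t=2/3 → R at (12,22/3); v=(-3,-1)
4. t=4 → L at (0,10/3); v=(3,-1)
5. t=10/3 → B at (10,0); v=(3,1)
6. t=2/3 → R at (12,2/3); v=(-3,1)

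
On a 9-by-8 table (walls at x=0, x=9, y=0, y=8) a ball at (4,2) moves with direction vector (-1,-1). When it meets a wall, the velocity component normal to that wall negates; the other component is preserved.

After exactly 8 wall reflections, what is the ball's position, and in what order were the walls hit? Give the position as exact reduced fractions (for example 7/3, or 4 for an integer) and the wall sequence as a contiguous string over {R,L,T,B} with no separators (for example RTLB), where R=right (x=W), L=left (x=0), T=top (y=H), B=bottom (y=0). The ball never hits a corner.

Final position: (9,3)
Wall sequence: BLTRBLTR

1. t=2 → B at (2,0); v=(-1,1)
2. t=2 → L at (0,2); v=(1,1)
3. t=6 → T at (6,8); v=(1,-1)
4. t=3 → R at (9,5); v=(-1,-1)
5. t=5 → B at (4,0); v=(-1,1)
6. t=4 → L at (0,4); v=(1,1)
7. t=4 → T at (4,8); v=(1,-1)
8. t=5 → R at (9,3); v=(-1,-1)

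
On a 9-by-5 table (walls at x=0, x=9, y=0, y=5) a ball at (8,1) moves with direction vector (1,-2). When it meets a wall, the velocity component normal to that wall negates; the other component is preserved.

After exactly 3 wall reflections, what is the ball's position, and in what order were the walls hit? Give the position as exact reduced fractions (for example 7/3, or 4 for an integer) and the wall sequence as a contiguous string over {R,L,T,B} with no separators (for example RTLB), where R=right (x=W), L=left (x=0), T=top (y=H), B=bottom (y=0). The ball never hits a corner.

1. t=1/2 → B at (17/2,0); v=(1,2)
2. t=1/2 → R at (9,1); v=(-1,2)
3. t=2 → T at (7,5); v=(-1,-2)

Final position: (7,5)
Wall sequence: BRT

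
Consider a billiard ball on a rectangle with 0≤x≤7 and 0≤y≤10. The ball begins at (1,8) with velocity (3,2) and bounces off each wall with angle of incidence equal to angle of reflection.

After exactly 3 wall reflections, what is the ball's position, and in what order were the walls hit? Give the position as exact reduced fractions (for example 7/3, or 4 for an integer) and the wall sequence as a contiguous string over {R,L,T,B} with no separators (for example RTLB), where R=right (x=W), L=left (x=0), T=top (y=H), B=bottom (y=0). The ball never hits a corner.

1. t=1 → T at (4,10); v=(3,-2)
2. t=1 → R at (7,8); v=(-3,-2)
3. t=7/3 → L at (0,10/3); v=(3,-2)

Final position: (0,10/3)
Wall sequence: TRL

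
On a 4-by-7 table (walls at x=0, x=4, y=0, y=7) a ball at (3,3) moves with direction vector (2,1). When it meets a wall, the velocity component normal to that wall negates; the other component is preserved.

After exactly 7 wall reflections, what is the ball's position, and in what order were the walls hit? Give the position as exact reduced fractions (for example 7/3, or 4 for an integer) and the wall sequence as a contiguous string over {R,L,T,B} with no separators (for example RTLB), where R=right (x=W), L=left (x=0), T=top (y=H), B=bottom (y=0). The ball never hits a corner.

Final position: (0,1/2)
Wall sequence: RLTRLRL

1. t=1/2 → R at (4,7/2); v=(-2,1)
2. t=2 → L at (0,11/2); v=(2,1)
3. t=3/2 → T at (3,7); v=(2,-1)
4. t=1/2 → R at (4,13/2); v=(-2,-1)
5. t=2 → L at (0,9/2); v=(2,-1)
6. t=2 → R at (4,5/2); v=(-2,-1)
7. t=2 → L at (0,1/2); v=(2,-1)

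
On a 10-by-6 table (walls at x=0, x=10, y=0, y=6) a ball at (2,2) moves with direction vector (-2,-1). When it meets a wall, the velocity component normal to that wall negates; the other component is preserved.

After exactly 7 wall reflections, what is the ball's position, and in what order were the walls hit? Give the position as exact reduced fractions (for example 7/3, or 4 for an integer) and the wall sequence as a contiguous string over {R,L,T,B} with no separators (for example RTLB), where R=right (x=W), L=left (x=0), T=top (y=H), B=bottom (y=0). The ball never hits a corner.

1. t=1 → L at (0,1); v=(2,-1)
2. t=1 → B at (2,0); v=(2,1)
3. t=4 → R at (10,4); v=(-2,1)
4. t=2 → T at (6,6); v=(-2,-1)
5. t=3 → L at (0,3); v=(2,-1)
6. t=3 → B at (6,0); v=(2,1)
7. t=2 → R at (10,2); v=(-2,1)

Final position: (10,2)
Wall sequence: LBRTLBR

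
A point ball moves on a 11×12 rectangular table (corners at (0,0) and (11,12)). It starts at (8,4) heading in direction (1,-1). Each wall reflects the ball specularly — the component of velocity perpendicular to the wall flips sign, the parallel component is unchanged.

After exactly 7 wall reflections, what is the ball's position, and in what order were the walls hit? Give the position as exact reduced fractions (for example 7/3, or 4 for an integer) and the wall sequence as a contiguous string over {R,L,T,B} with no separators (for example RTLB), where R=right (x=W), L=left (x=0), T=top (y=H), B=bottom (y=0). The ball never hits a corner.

1. t=3 → R at (11,1); v=(-1,-1)
2. t=1 → B at (10,0); v=(-1,1)
3. t=10 → L at (0,10); v=(1,1)
4. t=2 → T at (2,12); v=(1,-1)
5. t=9 → R at (11,3); v=(-1,-1)
6. t=3 → B at (8,0); v=(-1,1)
7. t=8 → L at (0,8); v=(1,1)

Final position: (0,8)
Wall sequence: RBLTRBL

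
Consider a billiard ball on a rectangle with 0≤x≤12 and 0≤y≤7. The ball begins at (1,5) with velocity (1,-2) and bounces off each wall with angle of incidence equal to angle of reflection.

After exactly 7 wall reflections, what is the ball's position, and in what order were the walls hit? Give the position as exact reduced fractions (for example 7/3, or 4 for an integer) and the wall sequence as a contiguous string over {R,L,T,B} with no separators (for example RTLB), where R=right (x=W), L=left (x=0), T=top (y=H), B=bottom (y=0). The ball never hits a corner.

Final position: (3,7)
Wall sequence: BTBRTBT

1. t=5/2 → B at (7/2,0); v=(1,2)
2. t=7/2 → T at (7,7); v=(1,-2)
3. t=7/2 → B at (21/2,0); v=(1,2)
4. t=3/2 → R at (12,3); v=(-1,2)
5. t=2 → T at (10,7); v=(-1,-2)
6. t=7/2 → B at (13/2,0); v=(-1,2)
7. t=7/2 → T at (3,7); v=(-1,-2)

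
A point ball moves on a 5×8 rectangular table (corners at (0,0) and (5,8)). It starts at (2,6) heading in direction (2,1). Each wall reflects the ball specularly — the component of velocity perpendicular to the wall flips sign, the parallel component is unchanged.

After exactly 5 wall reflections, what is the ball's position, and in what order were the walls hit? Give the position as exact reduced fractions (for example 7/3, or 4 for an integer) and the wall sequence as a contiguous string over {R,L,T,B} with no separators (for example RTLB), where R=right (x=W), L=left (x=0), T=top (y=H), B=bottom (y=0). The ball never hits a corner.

1. t=3/2 → R at (5,15/2); v=(-2,1)
2. t=1/2 → T at (4,8); v=(-2,-1)
3. t=2 → L at (0,6); v=(2,-1)
4. t=5/2 → R at (5,7/2); v=(-2,-1)
5. t=5/2 → L at (0,1); v=(2,-1)

Final position: (0,1)
Wall sequence: RTLRL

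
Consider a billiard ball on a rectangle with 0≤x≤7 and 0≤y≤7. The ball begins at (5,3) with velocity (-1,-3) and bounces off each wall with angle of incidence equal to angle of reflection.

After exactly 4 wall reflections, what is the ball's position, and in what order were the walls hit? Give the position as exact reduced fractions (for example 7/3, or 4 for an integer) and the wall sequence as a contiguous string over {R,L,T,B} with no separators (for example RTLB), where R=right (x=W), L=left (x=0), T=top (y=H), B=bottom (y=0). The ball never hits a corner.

Final position: (2/3,0)
Wall sequence: BTLB

1. t=1 → B at (4,0); v=(-1,3)
2. t=7/3 → T at (5/3,7); v=(-1,-3)
3. t=5/3 → L at (0,2); v=(1,-3)
4. t=2/3 → B at (2/3,0); v=(1,3)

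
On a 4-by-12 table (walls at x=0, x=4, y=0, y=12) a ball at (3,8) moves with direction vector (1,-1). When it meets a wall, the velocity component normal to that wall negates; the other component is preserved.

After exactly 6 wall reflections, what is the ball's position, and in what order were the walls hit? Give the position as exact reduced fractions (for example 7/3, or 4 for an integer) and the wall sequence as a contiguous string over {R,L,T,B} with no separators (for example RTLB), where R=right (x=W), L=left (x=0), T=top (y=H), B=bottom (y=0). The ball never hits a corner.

1. t=1 → R at (4,7); v=(-1,-1)
2. t=4 → L at (0,3); v=(1,-1)
3. t=3 → B at (3,0); v=(1,1)
4. t=1 → R at (4,1); v=(-1,1)
5. t=4 → L at (0,5); v=(1,1)
6. t=4 → R at (4,9); v=(-1,1)

Final position: (4,9)
Wall sequence: RLBRLR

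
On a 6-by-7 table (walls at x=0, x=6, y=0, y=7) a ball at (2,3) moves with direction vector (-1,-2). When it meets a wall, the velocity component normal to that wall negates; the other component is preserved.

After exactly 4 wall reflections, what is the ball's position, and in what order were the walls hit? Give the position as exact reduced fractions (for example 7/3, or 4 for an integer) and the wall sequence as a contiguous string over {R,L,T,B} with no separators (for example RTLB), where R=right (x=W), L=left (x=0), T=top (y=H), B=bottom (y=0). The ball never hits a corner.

Final position: (6,1)
Wall sequence: BLTR

1. t=3/2 → B at (1/2,0); v=(-1,2)
2. t=1/2 → L at (0,1); v=(1,2)
3. t=3 → T at (3,7); v=(1,-2)
4. t=3 → R at (6,1); v=(-1,-2)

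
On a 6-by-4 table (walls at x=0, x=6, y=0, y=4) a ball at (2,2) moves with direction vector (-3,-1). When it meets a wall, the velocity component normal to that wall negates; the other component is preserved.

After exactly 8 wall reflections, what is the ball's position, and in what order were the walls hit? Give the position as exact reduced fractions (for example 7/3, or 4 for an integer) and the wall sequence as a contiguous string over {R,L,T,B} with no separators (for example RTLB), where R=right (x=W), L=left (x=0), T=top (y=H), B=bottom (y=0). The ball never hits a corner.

1. t=2/3 → L at (0,4/3); v=(3,-1)
2. t=4/3 → B at (4,0); v=(3,1)
3. t=2/3 → R at (6,2/3); v=(-3,1)
4. t=2 → L at (0,8/3); v=(3,1)
5. t=4/3 → T at (4,4); v=(3,-1)
6. t=2/3 → R at (6,10/3); v=(-3,-1)
7. t=2 → L at (0,4/3); v=(3,-1)
8. t=4/3 → B at (4,0); v=(3,1)

Final position: (4,0)
Wall sequence: LBRLTRLB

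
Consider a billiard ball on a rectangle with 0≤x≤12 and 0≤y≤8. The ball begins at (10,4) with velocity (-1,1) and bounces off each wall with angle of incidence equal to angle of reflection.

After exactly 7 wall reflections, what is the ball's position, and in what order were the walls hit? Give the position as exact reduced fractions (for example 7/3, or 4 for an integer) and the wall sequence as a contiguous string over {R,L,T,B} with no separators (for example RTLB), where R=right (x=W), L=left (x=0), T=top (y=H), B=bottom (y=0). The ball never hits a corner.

Final position: (0,6)
Wall sequence: TLBTRBL

1. t=4 → T at (6,8); v=(-1,-1)
2. t=6 → L at (0,2); v=(1,-1)
3. t=2 → B at (2,0); v=(1,1)
4. t=8 → T at (10,8); v=(1,-1)
5. t=2 → R at (12,6); v=(-1,-1)
6. t=6 → B at (6,0); v=(-1,1)
7. t=6 → L at (0,6); v=(1,1)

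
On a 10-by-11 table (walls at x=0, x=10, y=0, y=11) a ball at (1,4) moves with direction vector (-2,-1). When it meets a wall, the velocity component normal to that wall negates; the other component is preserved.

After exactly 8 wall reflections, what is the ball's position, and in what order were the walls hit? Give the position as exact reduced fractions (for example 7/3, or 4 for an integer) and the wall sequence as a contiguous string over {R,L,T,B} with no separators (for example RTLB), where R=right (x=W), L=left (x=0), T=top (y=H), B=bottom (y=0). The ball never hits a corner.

Final position: (10,1/2)
Wall sequence: LBRLTRLR

1. t=1/2 → L at (0,7/2); v=(2,-1)
2. t=7/2 → B at (7,0); v=(2,1)
3. t=3/2 → R at (10,3/2); v=(-2,1)
4. t=5 → L at (0,13/2); v=(2,1)
5. t=9/2 → T at (9,11); v=(2,-1)
6. t=1/2 → R at (10,21/2); v=(-2,-1)
7. t=5 → L at (0,11/2); v=(2,-1)
8. t=5 → R at (10,1/2); v=(-2,-1)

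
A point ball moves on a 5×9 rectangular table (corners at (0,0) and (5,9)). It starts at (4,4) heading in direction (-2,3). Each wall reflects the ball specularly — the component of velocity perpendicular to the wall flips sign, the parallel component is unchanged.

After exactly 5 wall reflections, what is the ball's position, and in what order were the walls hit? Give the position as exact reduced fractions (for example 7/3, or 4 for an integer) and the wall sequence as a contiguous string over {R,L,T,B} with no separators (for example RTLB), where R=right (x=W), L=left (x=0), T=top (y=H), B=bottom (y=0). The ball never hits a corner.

1. t=5/3 → T at (2/3,9); v=(-2,-3)
2. t=1/3 → L at (0,8); v=(2,-3)
3. t=5/2 → R at (5,1/2); v=(-2,-3)
4. t=1/6 → B at (14/3,0); v=(-2,3)
5. t=7/3 → L at (0,7); v=(2,3)

Final position: (0,7)
Wall sequence: TLRBL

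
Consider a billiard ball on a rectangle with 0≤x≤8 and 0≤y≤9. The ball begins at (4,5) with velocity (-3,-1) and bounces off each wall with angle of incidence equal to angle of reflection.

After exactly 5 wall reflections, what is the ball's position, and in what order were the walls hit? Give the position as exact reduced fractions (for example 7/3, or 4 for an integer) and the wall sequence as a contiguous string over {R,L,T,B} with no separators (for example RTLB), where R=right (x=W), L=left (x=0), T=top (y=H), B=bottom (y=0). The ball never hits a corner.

1. t=4/3 → L at (0,11/3); v=(3,-1)
2. t=8/3 → R at (8,1); v=(-3,-1)
3. t=1 → B at (5,0); v=(-3,1)
4. t=5/3 → L at (0,5/3); v=(3,1)
5. t=8/3 → R at (8,13/3); v=(-3,1)

Final position: (8,13/3)
Wall sequence: LRBLR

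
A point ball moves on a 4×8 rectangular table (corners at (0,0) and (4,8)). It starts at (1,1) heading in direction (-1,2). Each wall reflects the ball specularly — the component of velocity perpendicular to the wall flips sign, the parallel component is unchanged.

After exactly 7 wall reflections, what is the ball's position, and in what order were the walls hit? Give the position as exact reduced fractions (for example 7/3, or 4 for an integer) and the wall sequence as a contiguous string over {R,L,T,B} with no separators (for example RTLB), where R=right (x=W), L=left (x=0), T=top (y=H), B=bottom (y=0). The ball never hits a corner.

Final position: (4,5)
Wall sequence: LTRBLTR

1. t=1 → L at (0,3); v=(1,2)
2. t=5/2 → T at (5/2,8); v=(1,-2)
3. t=3/2 → R at (4,5); v=(-1,-2)
4. t=5/2 → B at (3/2,0); v=(-1,2)
5. t=3/2 → L at (0,3); v=(1,2)
6. t=5/2 → T at (5/2,8); v=(1,-2)
7. t=3/2 → R at (4,5); v=(-1,-2)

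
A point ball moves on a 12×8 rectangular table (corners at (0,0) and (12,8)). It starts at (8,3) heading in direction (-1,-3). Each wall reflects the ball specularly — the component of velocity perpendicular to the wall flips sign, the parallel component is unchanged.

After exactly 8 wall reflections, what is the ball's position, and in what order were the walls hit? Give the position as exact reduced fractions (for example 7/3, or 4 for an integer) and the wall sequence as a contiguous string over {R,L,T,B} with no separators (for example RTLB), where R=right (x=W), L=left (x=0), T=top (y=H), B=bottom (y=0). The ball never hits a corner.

1. t=1 → B at (7,0); v=(-1,3)
2. t=8/3 → T at (13/3,8); v=(-1,-3)
3. t=8/3 → B at (5/3,0); v=(-1,3)
4. t=5/3 → L at (0,5); v=(1,3)
5. t=1 → T at (1,8); v=(1,-3)
6. t=8/3 → B at (11/3,0); v=(1,3)
7. t=8/3 → T at (19/3,8); v=(1,-3)
8. t=8/3 → B at (9,0); v=(1,3)

Final position: (9,0)
Wall sequence: BTBLTBTB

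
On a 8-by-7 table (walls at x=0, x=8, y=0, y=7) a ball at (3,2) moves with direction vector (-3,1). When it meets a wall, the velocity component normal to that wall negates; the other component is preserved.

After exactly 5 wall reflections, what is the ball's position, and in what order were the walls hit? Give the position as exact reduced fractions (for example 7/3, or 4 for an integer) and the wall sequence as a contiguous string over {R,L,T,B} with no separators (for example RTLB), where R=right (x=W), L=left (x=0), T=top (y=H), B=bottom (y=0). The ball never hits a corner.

1. t=1 → L at (0,3); v=(3,1)
2. t=8/3 → R at (8,17/3); v=(-3,1)
3. t=4/3 → T at (4,7); v=(-3,-1)
4. t=4/3 → L at (0,17/3); v=(3,-1)
5. t=8/3 → R at (8,3); v=(-3,-1)

Final position: (8,3)
Wall sequence: LRTLR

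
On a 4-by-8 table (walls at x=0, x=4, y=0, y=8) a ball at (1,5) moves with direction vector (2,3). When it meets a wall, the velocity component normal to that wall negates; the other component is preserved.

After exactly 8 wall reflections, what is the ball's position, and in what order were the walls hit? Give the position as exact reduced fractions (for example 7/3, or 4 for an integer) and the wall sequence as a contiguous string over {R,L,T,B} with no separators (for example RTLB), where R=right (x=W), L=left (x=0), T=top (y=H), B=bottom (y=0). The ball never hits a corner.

Final position: (3,0)
Wall sequence: TRLBRTLB

1. t=1 → T at (3,8); v=(2,-3)
2. t=1/2 → R at (4,13/2); v=(-2,-3)
3. t=2 → L at (0,1/2); v=(2,-3)
4. t=1/6 → B at (1/3,0); v=(2,3)
5. t=11/6 → R at (4,11/2); v=(-2,3)
6. t=5/6 → T at (7/3,8); v=(-2,-3)
7. t=7/6 → L at (0,9/2); v=(2,-3)
8. t=3/2 → B at (3,0); v=(2,3)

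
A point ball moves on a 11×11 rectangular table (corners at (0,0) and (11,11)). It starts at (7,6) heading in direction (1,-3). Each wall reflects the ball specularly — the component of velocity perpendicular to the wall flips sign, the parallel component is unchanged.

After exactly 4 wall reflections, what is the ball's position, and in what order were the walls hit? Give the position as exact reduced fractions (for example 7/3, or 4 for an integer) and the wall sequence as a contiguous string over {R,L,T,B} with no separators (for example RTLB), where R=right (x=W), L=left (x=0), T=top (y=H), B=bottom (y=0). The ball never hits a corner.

1. t=2 → B at (9,0); v=(1,3)
2. t=2 → R at (11,6); v=(-1,3)
3. t=5/3 → T at (28/3,11); v=(-1,-3)
4. t=11/3 → B at (17/3,0); v=(-1,3)

Final position: (17/3,0)
Wall sequence: BRTB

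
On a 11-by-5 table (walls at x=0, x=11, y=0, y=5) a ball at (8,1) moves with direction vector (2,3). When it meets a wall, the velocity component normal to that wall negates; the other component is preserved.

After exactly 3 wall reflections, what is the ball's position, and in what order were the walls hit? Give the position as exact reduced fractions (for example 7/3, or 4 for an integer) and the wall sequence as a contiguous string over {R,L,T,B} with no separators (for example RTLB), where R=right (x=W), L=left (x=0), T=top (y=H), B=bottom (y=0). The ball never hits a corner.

Final position: (8,0)
Wall sequence: TRB

1. t=4/3 → T at (32/3,5); v=(2,-3)
2. t=1/6 → R at (11,9/2); v=(-2,-3)
3. t=3/2 → B at (8,0); v=(-2,3)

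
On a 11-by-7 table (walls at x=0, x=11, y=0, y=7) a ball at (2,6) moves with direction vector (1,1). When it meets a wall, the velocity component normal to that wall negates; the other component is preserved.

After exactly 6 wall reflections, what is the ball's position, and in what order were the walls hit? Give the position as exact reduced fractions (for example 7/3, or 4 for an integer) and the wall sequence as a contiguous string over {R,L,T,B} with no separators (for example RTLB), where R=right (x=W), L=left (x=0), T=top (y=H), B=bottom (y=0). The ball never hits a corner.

1. t=1 → T at (3,7); v=(1,-1)
2. t=7 → B at (10,0); v=(1,1)
3. t=1 → R at (11,1); v=(-1,1)
4. t=6 → T at (5,7); v=(-1,-1)
5. t=5 → L at (0,2); v=(1,-1)
6. t=2 → B at (2,0); v=(1,1)

Final position: (2,0)
Wall sequence: TBRTLB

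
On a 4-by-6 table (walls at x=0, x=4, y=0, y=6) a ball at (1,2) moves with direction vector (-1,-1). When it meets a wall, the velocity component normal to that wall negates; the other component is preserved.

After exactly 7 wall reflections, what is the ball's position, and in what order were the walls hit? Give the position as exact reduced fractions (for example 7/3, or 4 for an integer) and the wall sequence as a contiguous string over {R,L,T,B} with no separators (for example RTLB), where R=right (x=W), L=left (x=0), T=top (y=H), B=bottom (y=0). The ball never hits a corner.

1. t=1 → L at (0,1); v=(1,-1)
2. t=1 → B at (1,0); v=(1,1)
3. t=3 → R at (4,3); v=(-1,1)
4. t=3 → T at (1,6); v=(-1,-1)
5. t=1 → L at (0,5); v=(1,-1)
6. t=4 → R at (4,1); v=(-1,-1)
7. t=1 → B at (3,0); v=(-1,1)

Final position: (3,0)
Wall sequence: LBRTLRB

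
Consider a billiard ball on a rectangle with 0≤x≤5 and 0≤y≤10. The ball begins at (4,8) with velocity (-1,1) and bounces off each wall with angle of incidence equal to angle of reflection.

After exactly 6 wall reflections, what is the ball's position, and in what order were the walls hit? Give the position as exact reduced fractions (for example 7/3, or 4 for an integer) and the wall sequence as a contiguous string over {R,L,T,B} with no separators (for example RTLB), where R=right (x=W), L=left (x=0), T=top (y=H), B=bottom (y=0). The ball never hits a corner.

Final position: (5,7)
Wall sequence: TLRBLR

1. t=2 → T at (2,10); v=(-1,-1)
2. t=2 → L at (0,8); v=(1,-1)
3. t=5 → R at (5,3); v=(-1,-1)
4. t=3 → B at (2,0); v=(-1,1)
5. t=2 → L at (0,2); v=(1,1)
6. t=5 → R at (5,7); v=(-1,1)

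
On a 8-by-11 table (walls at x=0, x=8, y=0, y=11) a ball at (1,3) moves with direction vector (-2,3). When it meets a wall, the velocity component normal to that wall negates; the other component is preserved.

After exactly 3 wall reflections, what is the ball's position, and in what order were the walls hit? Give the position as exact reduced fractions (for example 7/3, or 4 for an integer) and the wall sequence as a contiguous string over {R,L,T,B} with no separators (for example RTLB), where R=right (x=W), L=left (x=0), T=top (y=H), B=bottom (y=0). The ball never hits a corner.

Final position: (8,11/2)
Wall sequence: LTR

1. t=1/2 → L at (0,9/2); v=(2,3)
2. t=13/6 → T at (13/3,11); v=(2,-3)
3. t=11/6 → R at (8,11/2); v=(-2,-3)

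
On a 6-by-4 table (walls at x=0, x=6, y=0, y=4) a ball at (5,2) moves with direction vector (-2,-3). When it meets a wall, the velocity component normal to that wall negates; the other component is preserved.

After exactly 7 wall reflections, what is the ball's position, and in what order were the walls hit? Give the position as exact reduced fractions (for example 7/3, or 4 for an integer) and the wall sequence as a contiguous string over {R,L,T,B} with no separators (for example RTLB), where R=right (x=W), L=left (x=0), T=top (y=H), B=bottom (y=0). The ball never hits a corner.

1. t=2/3 → B at (11/3,0); v=(-2,3)
2. t=4/3 → T at (1,4); v=(-2,-3)
3. t=1/2 → L at (0,5/2); v=(2,-3)
4. t=5/6 → B at (5/3,0); v=(2,3)
5. t=4/3 → T at (13/3,4); v=(2,-3)
6. t=5/6 → R at (6,3/2); v=(-2,-3)
7. t=1/2 → B at (5,0); v=(-2,3)

Final position: (5,0)
Wall sequence: BTLBTRB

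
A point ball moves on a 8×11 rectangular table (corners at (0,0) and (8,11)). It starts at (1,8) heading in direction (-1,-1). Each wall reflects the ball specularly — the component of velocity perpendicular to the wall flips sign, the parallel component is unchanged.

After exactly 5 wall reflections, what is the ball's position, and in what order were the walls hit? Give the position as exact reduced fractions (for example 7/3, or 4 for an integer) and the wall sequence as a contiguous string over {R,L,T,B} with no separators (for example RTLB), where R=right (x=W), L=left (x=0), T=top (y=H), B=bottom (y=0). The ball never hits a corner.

Final position: (2,11)
Wall sequence: LBRLT

1. t=1 → L at (0,7); v=(1,-1)
2. t=7 → B at (7,0); v=(1,1)
3. t=1 → R at (8,1); v=(-1,1)
4. t=8 → L at (0,9); v=(1,1)
5. t=2 → T at (2,11); v=(1,-1)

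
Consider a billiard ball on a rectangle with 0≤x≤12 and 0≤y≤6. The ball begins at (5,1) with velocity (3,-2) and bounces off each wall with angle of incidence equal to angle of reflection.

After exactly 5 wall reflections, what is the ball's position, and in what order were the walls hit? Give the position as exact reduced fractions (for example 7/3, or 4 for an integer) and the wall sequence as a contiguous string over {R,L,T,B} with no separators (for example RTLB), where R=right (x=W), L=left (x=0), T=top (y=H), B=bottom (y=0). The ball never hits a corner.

1. t=1/2 → B at (13/2,0); v=(3,2)
2. t=11/6 → R at (12,11/3); v=(-3,2)
3. t=7/6 → T at (17/2,6); v=(-3,-2)
4. t=17/6 → L at (0,1/3); v=(3,-2)
5. t=1/6 → B at (1/2,0); v=(3,2)

Final position: (1/2,0)
Wall sequence: BRTLB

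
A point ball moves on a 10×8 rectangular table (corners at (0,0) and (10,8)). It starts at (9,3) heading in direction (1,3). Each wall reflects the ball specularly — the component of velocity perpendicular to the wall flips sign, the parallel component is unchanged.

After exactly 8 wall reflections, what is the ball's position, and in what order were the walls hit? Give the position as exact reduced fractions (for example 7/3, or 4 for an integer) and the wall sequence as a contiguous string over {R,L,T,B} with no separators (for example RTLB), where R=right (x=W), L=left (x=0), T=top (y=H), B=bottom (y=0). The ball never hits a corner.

1. t=1 → R at (10,6); v=(-1,3)
2. t=2/3 → T at (28/3,8); v=(-1,-3)
3. t=8/3 → B at (20/3,0); v=(-1,3)
4. t=8/3 → T at (4,8); v=(-1,-3)
5. t=8/3 → B at (4/3,0); v=(-1,3)
6. t=4/3 → L at (0,4); v=(1,3)
7. t=4/3 → T at (4/3,8); v=(1,-3)
8. t=8/3 → B at (4,0); v=(1,3)

Final position: (4,0)
Wall sequence: RTBTBLTB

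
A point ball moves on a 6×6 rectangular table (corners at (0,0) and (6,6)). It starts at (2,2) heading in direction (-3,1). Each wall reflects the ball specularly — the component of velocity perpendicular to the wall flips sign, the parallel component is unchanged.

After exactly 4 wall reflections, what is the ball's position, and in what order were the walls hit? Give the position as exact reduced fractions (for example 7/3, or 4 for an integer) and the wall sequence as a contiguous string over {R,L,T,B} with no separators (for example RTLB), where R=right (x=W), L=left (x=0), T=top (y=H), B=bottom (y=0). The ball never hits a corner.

Final position: (0,16/3)
Wall sequence: LRTL

1. t=2/3 → L at (0,8/3); v=(3,1)
2. t=2 → R at (6,14/3); v=(-3,1)
3. t=4/3 → T at (2,6); v=(-3,-1)
4. t=2/3 → L at (0,16/3); v=(3,-1)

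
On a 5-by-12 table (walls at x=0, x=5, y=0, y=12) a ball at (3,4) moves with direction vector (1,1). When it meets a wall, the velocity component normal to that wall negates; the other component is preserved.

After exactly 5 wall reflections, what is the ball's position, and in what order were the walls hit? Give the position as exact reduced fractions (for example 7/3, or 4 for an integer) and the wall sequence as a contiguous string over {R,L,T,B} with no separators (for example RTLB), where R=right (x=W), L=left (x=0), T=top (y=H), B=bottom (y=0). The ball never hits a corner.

Final position: (0,3)
Wall sequence: RLTRL

1. t=2 → R at (5,6); v=(-1,1)
2. t=5 → L at (0,11); v=(1,1)
3. t=1 → T at (1,12); v=(1,-1)
4. t=4 → R at (5,8); v=(-1,-1)
5. t=5 → L at (0,3); v=(1,-1)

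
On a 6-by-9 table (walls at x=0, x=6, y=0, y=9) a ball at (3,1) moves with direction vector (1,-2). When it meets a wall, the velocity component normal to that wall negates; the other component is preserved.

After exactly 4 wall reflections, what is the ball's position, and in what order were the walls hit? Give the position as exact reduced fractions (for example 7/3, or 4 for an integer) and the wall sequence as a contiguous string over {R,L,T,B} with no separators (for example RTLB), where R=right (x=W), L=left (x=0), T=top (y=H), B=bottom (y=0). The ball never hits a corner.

1. t=1/2 → B at (7/2,0); v=(1,2)
2. t=5/2 → R at (6,5); v=(-1,2)
3. t=2 → T at (4,9); v=(-1,-2)
4. t=4 → L at (0,1); v=(1,-2)

Final position: (0,1)
Wall sequence: BRTL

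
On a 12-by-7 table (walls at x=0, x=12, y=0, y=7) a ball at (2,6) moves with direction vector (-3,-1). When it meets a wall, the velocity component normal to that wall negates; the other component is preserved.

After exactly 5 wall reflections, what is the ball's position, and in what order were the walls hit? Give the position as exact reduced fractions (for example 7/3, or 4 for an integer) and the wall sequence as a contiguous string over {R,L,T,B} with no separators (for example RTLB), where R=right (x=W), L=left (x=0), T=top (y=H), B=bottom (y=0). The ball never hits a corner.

1. t=2/3 → L at (0,16/3); v=(3,-1)
2. t=4 → R at (12,4/3); v=(-3,-1)
3. t=4/3 → B at (8,0); v=(-3,1)
4. t=8/3 → L at (0,8/3); v=(3,1)
5. t=4 → R at (12,20/3); v=(-3,1)

Final position: (12,20/3)
Wall sequence: LRBLR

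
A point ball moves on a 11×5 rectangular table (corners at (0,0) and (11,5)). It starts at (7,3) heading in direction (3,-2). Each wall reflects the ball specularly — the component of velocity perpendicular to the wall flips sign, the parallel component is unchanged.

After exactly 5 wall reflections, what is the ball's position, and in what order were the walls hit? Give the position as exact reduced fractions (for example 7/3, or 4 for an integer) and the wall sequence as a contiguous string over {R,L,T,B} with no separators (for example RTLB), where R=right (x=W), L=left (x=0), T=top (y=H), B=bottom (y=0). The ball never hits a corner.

Final position: (9/2,0)
Wall sequence: RBTLB

1. t=4/3 → R at (11,1/3); v=(-3,-2)
2. t=1/6 → B at (21/2,0); v=(-3,2)
3. t=5/2 → T at (3,5); v=(-3,-2)
4. t=1 → L at (0,3); v=(3,-2)
5. t=3/2 → B at (9/2,0); v=(3,2)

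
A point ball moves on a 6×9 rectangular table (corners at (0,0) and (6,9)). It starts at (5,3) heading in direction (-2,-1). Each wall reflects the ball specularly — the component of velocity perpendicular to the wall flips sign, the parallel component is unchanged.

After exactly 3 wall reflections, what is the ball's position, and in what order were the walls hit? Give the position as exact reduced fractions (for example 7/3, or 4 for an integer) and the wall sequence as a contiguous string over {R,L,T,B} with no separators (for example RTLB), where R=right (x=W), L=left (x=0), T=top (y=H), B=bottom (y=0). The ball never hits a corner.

Final position: (6,5/2)
Wall sequence: LBR

1. t=5/2 → L at (0,1/2); v=(2,-1)
2. t=1/2 → B at (1,0); v=(2,1)
3. t=5/2 → R at (6,5/2); v=(-2,1)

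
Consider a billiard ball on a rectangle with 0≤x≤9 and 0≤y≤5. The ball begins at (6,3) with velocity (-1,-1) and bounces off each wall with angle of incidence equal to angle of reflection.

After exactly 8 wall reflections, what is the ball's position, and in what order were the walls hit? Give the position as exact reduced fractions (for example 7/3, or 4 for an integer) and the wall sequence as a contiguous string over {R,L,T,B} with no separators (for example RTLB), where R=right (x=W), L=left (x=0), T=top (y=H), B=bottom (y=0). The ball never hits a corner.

Final position: (0,1)
Wall sequence: BLTBRTBL

1. t=3 → B at (3,0); v=(-1,1)
2. t=3 → L at (0,3); v=(1,1)
3. t=2 → T at (2,5); v=(1,-1)
4. t=5 → B at (7,0); v=(1,1)
5. t=2 → R at (9,2); v=(-1,1)
6. t=3 → T at (6,5); v=(-1,-1)
7. t=5 → B at (1,0); v=(-1,1)
8. t=1 → L at (0,1); v=(1,1)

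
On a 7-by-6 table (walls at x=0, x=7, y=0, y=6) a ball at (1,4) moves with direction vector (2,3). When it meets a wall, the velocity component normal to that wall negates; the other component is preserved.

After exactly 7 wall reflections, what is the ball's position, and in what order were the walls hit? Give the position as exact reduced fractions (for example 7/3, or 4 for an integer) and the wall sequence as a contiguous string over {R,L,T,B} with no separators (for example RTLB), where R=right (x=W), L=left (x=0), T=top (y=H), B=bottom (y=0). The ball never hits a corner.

1. t=2/3 → T at (7/3,6); v=(2,-3)
2. t=2 → B at (19/3,0); v=(2,3)
3. t=1/3 → R at (7,1); v=(-2,3)
4. t=5/3 → T at (11/3,6); v=(-2,-3)
5. t=11/6 → L at (0,1/2); v=(2,-3)
6. t=1/6 → B at (1/3,0); v=(2,3)
7. t=2 → T at (13/3,6); v=(2,-3)

Final position: (13/3,6)
Wall sequence: TBRTLBT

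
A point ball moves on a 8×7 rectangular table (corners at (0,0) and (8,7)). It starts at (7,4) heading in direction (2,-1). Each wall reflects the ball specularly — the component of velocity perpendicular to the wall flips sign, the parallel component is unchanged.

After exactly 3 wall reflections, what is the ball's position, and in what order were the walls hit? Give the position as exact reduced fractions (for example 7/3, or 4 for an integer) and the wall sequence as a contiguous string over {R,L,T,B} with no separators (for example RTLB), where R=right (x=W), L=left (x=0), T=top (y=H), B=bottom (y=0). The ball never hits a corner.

1. t=1/2 → R at (8,7/2); v=(-2,-1)
2. t=7/2 → B at (1,0); v=(-2,1)
3. t=1/2 → L at (0,1/2); v=(2,1)

Final position: (0,1/2)
Wall sequence: RBL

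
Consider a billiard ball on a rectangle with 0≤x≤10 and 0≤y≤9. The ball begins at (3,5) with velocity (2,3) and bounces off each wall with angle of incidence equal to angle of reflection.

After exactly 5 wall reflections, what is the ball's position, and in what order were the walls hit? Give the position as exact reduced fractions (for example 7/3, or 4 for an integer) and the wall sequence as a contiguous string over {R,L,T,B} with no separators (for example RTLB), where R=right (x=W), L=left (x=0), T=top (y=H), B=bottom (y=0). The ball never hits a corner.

Final position: (0,11/2)
Wall sequence: TRBTL

1. t=4/3 → T at (17/3,9); v=(2,-3)
2. t=13/6 → R at (10,5/2); v=(-2,-3)
3. t=5/6 → B at (25/3,0); v=(-2,3)
4. t=3 → T at (7/3,9); v=(-2,-3)
5. t=7/6 → L at (0,11/2); v=(2,-3)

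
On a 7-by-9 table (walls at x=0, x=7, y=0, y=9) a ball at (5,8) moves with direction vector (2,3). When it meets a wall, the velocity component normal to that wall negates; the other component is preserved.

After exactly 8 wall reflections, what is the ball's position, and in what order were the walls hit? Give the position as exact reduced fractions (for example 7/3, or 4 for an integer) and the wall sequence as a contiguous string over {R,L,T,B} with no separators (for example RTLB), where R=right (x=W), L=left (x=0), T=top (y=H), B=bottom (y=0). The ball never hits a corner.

Final position: (0,13/2)
Wall sequence: TRBLTRBL

1. t=1/3 → T at (17/3,9); v=(2,-3)
2. t=2/3 → R at (7,7); v=(-2,-3)
3. t=7/3 → B at (7/3,0); v=(-2,3)
4. t=7/6 → L at (0,7/2); v=(2,3)
5. t=11/6 → T at (11/3,9); v=(2,-3)
6. t=5/3 → R at (7,4); v=(-2,-3)
7. t=4/3 → B at (13/3,0); v=(-2,3)
8. t=13/6 → L at (0,13/2); v=(2,3)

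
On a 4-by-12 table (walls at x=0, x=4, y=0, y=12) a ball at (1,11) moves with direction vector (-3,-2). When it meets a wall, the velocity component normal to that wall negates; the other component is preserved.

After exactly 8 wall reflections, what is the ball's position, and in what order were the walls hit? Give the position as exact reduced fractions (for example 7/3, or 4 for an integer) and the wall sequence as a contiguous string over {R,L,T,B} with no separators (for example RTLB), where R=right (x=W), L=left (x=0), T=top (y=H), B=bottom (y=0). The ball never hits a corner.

1. t=1/3 → L at (0,31/3); v=(3,-2)
2. t=4/3 → R at (4,23/3); v=(-3,-2)
3. t=4/3 → L at (0,5); v=(3,-2)
4. t=4/3 → R at (4,7/3); v=(-3,-2)
5. t=7/6 → B at (1/2,0); v=(-3,2)
6. t=1/6 → L at (0,1/3); v=(3,2)
7. t=4/3 → R at (4,3); v=(-3,2)
8. t=4/3 → L at (0,17/3); v=(3,2)

Final position: (0,17/3)
Wall sequence: LRLRBLRL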